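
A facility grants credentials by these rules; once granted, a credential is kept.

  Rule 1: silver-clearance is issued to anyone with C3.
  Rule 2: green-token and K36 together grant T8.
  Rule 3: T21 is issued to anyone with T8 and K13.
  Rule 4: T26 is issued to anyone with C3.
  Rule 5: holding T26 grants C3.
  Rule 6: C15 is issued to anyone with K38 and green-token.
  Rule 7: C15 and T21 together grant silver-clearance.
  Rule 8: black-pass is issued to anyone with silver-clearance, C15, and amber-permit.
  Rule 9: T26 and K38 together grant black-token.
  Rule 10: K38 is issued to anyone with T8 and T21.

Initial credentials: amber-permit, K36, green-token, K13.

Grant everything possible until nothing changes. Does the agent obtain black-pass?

Holding green-token and K36 grants T8 (Rule 2).
Holding T8 and K13 grants T21 (Rule 3).
Holding T8 and T21 grants K38 (Rule 10).
Holding K38 and green-token grants C15 (Rule 6).
Holding C15 and T21 grants silver-clearance (Rule 7).
Holding silver-clearance, C15, and amber-permit grants black-pass (Rule 8).

Yes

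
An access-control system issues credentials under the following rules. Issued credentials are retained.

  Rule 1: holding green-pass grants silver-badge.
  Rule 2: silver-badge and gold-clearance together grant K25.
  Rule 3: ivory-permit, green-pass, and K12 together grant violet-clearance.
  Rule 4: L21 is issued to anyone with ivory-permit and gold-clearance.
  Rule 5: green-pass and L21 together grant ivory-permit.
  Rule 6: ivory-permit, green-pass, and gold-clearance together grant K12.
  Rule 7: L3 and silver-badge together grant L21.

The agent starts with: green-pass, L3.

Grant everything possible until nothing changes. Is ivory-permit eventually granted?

Holding green-pass grants silver-badge (Rule 1).
Holding L3 and silver-badge grants L21 (Rule 7).
Holding green-pass and L21 grants ivory-permit (Rule 5).

Yes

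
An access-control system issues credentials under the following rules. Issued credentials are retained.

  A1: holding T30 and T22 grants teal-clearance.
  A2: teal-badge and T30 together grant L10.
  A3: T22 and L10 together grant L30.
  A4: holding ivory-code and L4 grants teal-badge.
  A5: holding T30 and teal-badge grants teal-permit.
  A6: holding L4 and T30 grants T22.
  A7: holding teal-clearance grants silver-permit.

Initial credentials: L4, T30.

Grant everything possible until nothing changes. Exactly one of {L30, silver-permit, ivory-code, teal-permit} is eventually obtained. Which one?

Holding L4 and T30 grants T22 (A6).
Holding T30 and T22 grants teal-clearance (A1).
Holding teal-clearance grants silver-permit (A7).
L30 would need T22 and L10 (A3), but L10 is never granted. teal-permit would need T30 and teal-badge (A5), but teal-badge is never granted. No rule produces ivory-code, and it is not given.

silver-permit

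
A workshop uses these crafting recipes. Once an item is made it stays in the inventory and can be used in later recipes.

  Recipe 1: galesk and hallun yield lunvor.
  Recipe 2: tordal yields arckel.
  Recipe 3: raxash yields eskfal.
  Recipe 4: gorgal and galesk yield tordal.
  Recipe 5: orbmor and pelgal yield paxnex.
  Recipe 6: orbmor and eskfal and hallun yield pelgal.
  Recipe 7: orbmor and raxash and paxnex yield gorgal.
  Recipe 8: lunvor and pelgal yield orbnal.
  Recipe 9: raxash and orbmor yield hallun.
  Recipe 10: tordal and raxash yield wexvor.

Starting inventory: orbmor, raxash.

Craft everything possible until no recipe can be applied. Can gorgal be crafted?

Using Recipe 3, raxash makes eskfal.
raxash and orbmor → hallun (Recipe 9).
orbmor and eskfal and hallun → pelgal (Recipe 6).
Using Recipe 5, orbmor and pelgal make paxnex.
orbmor and raxash and paxnex → gorgal (Recipe 7).

Yes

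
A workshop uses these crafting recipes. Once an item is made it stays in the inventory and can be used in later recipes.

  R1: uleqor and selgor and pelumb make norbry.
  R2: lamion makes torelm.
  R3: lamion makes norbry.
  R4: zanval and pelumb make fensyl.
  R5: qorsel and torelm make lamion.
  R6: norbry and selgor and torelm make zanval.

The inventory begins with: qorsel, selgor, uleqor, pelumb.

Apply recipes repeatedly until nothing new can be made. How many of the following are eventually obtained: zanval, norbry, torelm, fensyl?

1

uleqor and selgor and pelumb → norbry (R1).
zanval would need norbry, selgor, and torelm (R6), but torelm is never obtained.
norbry: reached.
torelm would need lamion (R2), but lamion is never obtained.
fensyl would need zanval and pelumb (R4), but zanval is never obtained.
Reached: norbry — 1 of the 4.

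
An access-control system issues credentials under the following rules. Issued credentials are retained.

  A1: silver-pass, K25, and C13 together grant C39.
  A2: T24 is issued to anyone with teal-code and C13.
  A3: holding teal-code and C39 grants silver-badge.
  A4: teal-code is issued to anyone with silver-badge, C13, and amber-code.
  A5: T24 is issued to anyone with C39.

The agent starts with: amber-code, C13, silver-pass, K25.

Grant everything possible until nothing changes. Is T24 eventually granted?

Holding silver-pass, K25, and C13 grants C39 (A1).
Holding C39 grants T24 (A5).

Yes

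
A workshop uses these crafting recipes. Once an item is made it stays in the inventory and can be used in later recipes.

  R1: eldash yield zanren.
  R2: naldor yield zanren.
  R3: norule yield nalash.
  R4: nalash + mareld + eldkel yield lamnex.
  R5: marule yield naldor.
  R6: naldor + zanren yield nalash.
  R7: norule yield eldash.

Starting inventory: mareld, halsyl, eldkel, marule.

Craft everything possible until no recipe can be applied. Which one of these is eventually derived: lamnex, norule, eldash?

lamnex

Using R5, marule makes naldor.
Using R2, naldor makes zanren.
naldor + zanren → nalash (R6).
Using R4, nalash, mareld, and eldkel make lamnex.
eldash would need norule (R7), but norule is never obtained. No rule produces norule, and it is not given.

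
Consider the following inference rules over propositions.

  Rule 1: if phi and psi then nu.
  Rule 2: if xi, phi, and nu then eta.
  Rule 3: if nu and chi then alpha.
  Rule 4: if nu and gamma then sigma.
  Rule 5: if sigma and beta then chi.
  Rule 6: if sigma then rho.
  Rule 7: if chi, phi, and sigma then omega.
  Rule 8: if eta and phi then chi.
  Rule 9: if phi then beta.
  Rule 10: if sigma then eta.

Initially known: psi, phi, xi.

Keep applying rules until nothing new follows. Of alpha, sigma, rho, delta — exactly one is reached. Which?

alpha

From phi and psi, Rule 1 gives nu.
From xi, phi, and nu, Rule 2 gives eta.
eta and phi hold, so chi follows (Rule 8).
From nu and chi, Rule 3 gives alpha.
sigma would need nu and gamma (Rule 4), but gamma is never established. No rule produces delta, and it is not given. rho would need sigma (Rule 6), but sigma is never established.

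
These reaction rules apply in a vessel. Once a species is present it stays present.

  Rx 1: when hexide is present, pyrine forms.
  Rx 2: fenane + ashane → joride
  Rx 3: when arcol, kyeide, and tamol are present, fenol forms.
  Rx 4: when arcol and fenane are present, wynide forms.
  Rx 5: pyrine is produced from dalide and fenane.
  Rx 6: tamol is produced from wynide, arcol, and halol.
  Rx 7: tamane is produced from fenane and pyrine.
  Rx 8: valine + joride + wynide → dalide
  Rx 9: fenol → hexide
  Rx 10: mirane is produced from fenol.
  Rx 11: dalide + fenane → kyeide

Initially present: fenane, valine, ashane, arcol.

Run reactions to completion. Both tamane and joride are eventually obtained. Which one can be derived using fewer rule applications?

joride: fenane and ashane present → joride forms (Rx 2). [1 rule application]
tamane: arcol and fenane present → wynide forms (Rx 4). fenane and ashane present → joride forms (Rx 2). valine, joride, and wynide present → dalide forms (Rx 8). dalide and fenane present → pyrine forms (Rx 5). fenane and pyrine present → tamane forms (Rx 7). [5 rule applications]
joride needs fewer.

joride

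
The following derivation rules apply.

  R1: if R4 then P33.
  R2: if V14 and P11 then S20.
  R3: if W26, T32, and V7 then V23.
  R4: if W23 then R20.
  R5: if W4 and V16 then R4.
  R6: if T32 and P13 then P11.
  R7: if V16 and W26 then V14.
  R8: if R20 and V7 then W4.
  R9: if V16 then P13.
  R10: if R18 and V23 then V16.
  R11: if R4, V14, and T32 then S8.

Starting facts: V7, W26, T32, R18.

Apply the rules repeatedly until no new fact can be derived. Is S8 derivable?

No

S8 would need R4, V14, and T32 (R11), but R4 is never established.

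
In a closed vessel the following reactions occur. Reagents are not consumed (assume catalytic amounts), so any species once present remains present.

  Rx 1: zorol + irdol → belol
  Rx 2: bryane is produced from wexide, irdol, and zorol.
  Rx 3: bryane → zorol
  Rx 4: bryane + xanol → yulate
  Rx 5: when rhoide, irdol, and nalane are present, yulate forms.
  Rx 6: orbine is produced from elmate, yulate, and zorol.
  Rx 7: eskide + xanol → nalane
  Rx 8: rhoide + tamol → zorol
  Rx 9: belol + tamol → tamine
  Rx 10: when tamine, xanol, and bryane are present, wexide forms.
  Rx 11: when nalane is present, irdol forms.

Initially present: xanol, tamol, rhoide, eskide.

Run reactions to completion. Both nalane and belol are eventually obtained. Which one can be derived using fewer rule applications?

nalane: eskide and xanol present → nalane forms (Rx 7). [1 rule application]
belol: rhoide and tamol present → zorol forms (Rx 8). eskide and xanol present → nalane forms (Rx 7). nalane present → irdol forms (Rx 11). zorol and irdol present → belol forms (Rx 1). [4 rule applications]
nalane needs fewer.

nalane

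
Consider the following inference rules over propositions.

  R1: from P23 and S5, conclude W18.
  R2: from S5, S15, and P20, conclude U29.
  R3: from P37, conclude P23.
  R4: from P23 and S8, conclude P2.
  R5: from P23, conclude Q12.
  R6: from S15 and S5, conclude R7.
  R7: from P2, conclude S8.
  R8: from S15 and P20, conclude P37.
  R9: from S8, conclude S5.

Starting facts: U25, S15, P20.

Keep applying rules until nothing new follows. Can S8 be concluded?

S8 would need P2 (R7), but P2 is never established.

No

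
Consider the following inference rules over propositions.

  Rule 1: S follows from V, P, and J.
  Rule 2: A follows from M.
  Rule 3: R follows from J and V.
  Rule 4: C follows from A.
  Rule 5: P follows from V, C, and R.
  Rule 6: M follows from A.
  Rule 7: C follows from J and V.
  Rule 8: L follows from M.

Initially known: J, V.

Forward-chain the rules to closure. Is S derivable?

J and V hold, so C follows (Rule 7).
J and V hold, so R follows (Rule 3).
V, C, and R hold, so P follows (Rule 5).
V, P, and J hold, so S follows (Rule 1).

Yes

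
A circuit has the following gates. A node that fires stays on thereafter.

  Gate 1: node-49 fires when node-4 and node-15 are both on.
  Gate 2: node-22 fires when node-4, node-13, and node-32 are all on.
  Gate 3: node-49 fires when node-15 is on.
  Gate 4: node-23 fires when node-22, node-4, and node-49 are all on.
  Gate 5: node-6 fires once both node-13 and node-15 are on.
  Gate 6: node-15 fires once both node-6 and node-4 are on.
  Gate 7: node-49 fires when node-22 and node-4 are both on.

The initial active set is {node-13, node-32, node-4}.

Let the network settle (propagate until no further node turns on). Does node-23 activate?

Yes

node-4, node-13, and node-32 are on, so node-22 fires (Gate 2).
Gate 7: node-22 and node-4 on → node-49 on.
node-22, node-4, and node-49 are on, so node-23 fires (Gate 4).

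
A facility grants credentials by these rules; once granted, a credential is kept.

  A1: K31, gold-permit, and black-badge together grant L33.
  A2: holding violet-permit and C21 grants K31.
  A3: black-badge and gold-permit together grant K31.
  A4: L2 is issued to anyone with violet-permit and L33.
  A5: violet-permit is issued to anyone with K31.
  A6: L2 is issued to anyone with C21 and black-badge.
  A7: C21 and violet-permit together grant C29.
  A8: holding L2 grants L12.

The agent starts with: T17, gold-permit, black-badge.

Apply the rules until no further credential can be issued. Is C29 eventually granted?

C29 would need C21 and violet-permit (A7), but C21 is never granted.

No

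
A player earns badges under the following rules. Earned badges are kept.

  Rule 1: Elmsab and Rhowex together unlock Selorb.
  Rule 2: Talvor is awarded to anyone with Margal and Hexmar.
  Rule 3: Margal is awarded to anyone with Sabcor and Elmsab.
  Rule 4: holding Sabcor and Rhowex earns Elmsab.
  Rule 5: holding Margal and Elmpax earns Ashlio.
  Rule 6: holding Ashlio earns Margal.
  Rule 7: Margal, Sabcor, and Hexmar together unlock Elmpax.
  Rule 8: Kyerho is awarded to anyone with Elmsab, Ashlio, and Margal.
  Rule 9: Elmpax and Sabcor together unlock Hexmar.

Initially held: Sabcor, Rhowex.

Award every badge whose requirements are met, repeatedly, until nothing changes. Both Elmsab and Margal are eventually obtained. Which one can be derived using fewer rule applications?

Elmsab: With Sabcor and Rhowex, Elmsab is earned (Rule 4). [1 rule application]
Margal: With Sabcor and Rhowex, Elmsab is earned (Rule 4). With Sabcor and Elmsab, Margal is earned (Rule 3). [2 rule applications]
Elmsab needs fewer.

Elmsab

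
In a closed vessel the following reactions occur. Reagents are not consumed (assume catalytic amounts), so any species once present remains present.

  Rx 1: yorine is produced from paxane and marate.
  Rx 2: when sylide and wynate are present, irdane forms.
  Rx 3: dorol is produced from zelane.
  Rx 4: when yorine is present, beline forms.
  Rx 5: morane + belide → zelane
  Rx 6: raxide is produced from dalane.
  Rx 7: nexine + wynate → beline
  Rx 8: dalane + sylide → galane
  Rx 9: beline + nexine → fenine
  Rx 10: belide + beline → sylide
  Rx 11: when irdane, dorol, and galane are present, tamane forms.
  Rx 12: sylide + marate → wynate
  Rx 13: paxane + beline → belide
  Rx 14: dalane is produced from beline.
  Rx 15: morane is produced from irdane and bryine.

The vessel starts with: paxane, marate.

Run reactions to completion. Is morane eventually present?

No

morane would need irdane and bryine (Rx 15), but bryine never forms.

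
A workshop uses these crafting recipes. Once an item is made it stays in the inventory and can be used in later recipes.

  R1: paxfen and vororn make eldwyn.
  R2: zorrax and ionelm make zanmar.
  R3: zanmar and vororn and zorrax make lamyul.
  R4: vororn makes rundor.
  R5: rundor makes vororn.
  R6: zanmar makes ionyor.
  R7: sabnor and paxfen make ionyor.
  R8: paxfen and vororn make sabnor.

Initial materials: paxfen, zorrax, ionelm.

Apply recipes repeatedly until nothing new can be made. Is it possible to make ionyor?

Yes

zorrax and ionelm → zanmar (R2).
zanmar → ionyor (R6).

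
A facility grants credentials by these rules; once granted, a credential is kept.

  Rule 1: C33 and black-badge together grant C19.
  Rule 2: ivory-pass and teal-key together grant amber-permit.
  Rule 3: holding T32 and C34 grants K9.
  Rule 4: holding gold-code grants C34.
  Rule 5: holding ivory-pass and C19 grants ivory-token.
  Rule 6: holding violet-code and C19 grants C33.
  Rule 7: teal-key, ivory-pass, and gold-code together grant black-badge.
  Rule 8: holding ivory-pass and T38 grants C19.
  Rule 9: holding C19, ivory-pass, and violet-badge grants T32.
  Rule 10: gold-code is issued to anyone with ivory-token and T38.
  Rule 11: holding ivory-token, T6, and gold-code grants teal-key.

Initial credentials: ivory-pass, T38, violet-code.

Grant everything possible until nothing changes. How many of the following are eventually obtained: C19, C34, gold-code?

3

Holding ivory-pass and T38 grants C19 (Rule 8).
Holding ivory-pass and C19 grants ivory-token (Rule 5).
Holding ivory-token and T38 grants gold-code (Rule 10).
Holding gold-code grants C34 (Rule 4).
C19: reached.
C34: reached.
gold-code: reached.
All 3 are reached.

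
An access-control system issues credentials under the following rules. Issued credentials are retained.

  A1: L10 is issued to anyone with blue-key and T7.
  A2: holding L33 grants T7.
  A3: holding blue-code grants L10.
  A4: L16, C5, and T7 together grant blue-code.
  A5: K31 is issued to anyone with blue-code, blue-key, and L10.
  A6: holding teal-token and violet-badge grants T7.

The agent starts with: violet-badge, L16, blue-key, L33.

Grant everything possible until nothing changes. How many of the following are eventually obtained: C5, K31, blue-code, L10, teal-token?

1

Holding L33 grants T7 (A2).
Holding blue-key and T7 grants L10 (A1).
No rule produces C5, and it is not given.
K31 would need blue-code, blue-key, and L10 (A5), but blue-code is never granted.
blue-code would need L16, C5, and T7 (A4), but C5 is never granted.
L10: reached.
No rule produces teal-token, and it is not given.
Reached: L10 — 1 of the 5.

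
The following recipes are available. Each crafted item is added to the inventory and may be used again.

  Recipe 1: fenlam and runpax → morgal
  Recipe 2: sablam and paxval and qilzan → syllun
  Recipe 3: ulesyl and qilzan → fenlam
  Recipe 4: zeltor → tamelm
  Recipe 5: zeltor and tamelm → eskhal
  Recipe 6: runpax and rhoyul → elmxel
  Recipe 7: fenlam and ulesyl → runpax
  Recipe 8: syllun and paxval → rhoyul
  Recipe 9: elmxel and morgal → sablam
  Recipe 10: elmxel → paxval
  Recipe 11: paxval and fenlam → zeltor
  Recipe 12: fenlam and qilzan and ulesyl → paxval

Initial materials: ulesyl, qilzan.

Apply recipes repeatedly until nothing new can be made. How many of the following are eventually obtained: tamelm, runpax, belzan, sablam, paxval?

Using Recipe 3, ulesyl and qilzan make fenlam.
fenlam and qilzan and ulesyl → paxval (Recipe 12).
Using Recipe 7, fenlam and ulesyl make runpax.
Using Recipe 11, paxval and fenlam make zeltor.
Using Recipe 4, zeltor makes tamelm.
tamelm: reached.
runpax: reached.
No rule produces belzan, and it is not given.
sablam would need elmxel and morgal (Recipe 9), but elmxel is never obtained.
paxval: reached.
Reached: tamelm, runpax, and paxval — 3 of the 5.

3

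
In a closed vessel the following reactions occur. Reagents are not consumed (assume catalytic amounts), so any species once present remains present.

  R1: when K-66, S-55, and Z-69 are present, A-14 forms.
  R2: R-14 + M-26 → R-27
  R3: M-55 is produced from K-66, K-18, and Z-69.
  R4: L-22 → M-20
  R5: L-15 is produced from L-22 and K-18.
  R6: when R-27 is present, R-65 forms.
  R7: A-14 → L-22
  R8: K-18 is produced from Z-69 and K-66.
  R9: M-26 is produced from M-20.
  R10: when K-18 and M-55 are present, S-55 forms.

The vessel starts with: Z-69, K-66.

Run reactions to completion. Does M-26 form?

Yes

Z-69 and K-66 present → K-18 forms (R8).
K-66, K-18, and Z-69 present → M-55 forms (R3).
K-18 and M-55 present → S-55 forms (R10).
K-66, S-55, and Z-69 present → A-14 forms (R1).
A-14 present → L-22 forms (R7).
L-22 present → M-20 forms (R4).
M-20 present → M-26 forms (R9).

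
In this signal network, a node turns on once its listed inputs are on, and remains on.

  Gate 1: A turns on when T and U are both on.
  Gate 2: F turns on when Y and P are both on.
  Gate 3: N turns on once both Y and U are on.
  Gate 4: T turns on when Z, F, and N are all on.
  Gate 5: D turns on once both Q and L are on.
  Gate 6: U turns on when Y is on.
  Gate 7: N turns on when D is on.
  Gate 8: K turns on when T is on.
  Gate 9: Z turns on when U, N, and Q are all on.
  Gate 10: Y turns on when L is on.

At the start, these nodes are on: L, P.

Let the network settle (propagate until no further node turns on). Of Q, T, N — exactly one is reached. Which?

N

Gate 10: L on → Y on.
Y is on, so U turns on (Gate 6).
Y and U are on, so N turns on (Gate 3).
T would need Z, F, and N (Gate 4), but Z never turns on. No rule produces Q, and it is not given.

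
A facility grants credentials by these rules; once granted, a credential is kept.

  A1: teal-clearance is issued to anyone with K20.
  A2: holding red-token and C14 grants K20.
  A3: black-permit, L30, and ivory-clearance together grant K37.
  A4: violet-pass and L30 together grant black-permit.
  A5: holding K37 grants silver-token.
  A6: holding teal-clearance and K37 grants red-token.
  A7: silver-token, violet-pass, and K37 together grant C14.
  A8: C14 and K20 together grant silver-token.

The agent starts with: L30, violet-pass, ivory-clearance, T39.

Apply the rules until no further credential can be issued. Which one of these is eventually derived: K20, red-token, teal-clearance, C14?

Holding violet-pass and L30 grants black-permit (A4).
Holding black-permit, L30, and ivory-clearance grants K37 (A3).
Holding K37 grants silver-token (A5).
Holding silver-token, violet-pass, and K37 grants C14 (A7).
K20 would need red-token and C14 (A2), but red-token is never granted. teal-clearance would need K20 (A1), but K20 is never granted. red-token would need teal-clearance and K37 (A6), but teal-clearance is never granted.

C14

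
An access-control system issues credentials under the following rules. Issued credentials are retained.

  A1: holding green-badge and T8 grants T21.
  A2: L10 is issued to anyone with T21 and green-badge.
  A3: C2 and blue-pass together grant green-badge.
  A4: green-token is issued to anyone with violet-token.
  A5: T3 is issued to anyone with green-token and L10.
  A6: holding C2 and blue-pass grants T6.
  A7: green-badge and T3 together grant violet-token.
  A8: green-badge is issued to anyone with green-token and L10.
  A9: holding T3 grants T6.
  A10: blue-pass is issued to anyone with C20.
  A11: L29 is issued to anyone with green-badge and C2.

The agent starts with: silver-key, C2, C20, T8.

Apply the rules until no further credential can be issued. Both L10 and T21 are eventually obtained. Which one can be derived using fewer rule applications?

T21

T21: Holding C20 grants blue-pass (A10). Holding C2 and blue-pass grants green-badge (A3). Holding green-badge and T8 grants T21 (A1). [3 rule applications]
L10: Holding C20 grants blue-pass (A10). Holding C2 and blue-pass grants green-badge (A3). Holding green-badge and T8 grants T21 (A1). Holding T21 and green-badge grants L10 (A2). [4 rule applications]
T21 needs fewer.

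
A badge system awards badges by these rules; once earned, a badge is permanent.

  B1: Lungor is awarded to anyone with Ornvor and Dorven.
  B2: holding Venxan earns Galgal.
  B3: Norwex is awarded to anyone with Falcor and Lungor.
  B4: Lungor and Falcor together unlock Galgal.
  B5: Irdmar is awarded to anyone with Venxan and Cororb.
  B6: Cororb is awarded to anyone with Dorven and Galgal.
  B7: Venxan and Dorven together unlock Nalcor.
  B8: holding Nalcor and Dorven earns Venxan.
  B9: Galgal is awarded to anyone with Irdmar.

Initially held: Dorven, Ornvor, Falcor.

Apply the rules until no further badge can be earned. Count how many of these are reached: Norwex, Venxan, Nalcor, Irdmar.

1

With Ornvor and Dorven, Lungor is earned (B1).
With Falcor and Lungor, Norwex is earned (B3).
Norwex: reached.
Venxan would need Nalcor and Dorven (B8), but Nalcor is never earned.
Nalcor would need Venxan and Dorven (B7), but Venxan is never earned.
Irdmar would need Venxan and Cororb (B5), but Venxan is never earned.
Reached: Norwex — 1 of the 4.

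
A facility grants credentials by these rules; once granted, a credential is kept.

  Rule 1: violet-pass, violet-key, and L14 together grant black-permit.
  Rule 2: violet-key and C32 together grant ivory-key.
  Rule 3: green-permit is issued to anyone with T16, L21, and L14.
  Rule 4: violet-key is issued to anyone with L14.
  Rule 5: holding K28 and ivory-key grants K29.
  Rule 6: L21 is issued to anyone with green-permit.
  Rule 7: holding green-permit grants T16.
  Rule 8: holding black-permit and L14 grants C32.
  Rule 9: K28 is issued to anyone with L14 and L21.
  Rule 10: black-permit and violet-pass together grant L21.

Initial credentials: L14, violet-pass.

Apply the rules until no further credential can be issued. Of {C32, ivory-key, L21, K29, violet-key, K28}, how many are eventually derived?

Holding L14 grants violet-key (Rule 4).
Holding violet-pass, violet-key, and L14 grants black-permit (Rule 1).
Holding black-permit and violet-pass grants L21 (Rule 10).
Holding black-permit and L14 grants C32 (Rule 8).
Holding violet-key and C32 grants ivory-key (Rule 2).
Holding L14 and L21 grants K28 (Rule 9).
Holding K28 and ivory-key grants K29 (Rule 5).
C32: reached.
ivory-key: reached.
L21: reached.
K29: reached.
violet-key: reached.
K28: reached.
All 6 are reached.

6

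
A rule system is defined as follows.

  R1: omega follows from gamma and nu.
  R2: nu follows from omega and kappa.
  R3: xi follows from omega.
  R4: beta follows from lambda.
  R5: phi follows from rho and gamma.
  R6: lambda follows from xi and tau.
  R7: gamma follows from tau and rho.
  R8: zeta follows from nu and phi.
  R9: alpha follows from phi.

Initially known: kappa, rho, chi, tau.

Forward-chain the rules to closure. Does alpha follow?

Yes

tau and rho hold, so gamma follows (R7).
rho and gamma hold, so phi follows (R5).
From phi, R9 gives alpha.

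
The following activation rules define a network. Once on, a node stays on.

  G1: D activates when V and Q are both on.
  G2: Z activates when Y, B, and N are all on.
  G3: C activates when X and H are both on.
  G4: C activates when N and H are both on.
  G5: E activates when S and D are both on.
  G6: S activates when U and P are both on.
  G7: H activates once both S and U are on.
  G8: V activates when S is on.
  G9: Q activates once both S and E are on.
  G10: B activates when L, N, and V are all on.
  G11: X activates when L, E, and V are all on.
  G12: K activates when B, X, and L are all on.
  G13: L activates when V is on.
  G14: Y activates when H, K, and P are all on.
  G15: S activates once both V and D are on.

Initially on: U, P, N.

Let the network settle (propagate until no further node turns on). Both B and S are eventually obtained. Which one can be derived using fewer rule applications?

S

S: G6: U and P on → S on. [1 rule application]
B: G6: U and P on → S on. S is on, so V activates (G8). V is on, so L activates (G13). L, N, and V are on, so B activates (G10). [4 rule applications]
S needs fewer.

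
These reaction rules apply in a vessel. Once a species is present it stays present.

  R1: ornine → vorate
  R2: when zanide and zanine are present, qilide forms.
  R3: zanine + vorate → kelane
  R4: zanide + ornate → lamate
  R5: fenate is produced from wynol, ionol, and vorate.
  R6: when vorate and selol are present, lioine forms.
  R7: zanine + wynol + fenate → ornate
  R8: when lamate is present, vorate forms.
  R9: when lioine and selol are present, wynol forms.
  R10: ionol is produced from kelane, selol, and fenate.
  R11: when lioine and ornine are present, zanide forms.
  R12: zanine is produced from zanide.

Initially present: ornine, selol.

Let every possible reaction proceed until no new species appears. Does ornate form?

No

ornate would need zanine, wynol, and fenate (R7), but fenate never forms.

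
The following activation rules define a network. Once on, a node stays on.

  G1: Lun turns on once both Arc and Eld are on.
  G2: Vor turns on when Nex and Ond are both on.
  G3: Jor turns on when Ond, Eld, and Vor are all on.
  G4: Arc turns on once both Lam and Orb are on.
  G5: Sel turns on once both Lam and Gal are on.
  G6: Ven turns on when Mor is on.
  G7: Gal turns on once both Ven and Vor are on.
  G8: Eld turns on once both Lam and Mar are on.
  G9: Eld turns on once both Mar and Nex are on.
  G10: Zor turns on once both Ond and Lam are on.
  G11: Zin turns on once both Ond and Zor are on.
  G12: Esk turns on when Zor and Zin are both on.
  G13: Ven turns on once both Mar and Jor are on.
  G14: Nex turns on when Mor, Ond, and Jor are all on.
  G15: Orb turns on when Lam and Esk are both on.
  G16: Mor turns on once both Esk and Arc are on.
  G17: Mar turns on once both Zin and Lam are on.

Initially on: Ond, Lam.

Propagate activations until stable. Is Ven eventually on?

Yes

G10: Ond and Lam on → Zor on.
Ond and Zor are on, so Zin turns on (G11).
Zor and Zin are on, so Esk turns on (G12).
Lam and Esk are on, so Orb turns on (G15).
G4: Lam and Orb on → Arc on.
Esk and Arc are on, so Mor turns on (G16).
G6: Mor on → Ven on.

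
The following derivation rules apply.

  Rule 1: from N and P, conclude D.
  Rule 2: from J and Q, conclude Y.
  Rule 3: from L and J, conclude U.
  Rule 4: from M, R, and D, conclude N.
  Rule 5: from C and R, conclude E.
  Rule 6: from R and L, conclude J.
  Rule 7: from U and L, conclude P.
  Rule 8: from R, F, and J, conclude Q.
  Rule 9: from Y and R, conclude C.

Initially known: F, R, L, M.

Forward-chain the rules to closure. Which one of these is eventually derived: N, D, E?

R and L hold, so J follows (Rule 6).
R, F, and J hold, so Q follows (Rule 8).
J and Q hold, so Y follows (Rule 2).
From Y and R, Rule 9 gives C.
From C and R, Rule 5 gives E.
N would need M, R, and D (Rule 4), but D is never established. D would need N and P (Rule 1), but N is never established.

E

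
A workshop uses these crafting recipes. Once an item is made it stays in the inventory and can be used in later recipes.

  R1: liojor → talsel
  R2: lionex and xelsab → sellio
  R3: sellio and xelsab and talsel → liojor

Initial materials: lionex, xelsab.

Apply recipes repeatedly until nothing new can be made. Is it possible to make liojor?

No

liojor would need sellio, xelsab, and talsel (R3), but talsel is never obtained.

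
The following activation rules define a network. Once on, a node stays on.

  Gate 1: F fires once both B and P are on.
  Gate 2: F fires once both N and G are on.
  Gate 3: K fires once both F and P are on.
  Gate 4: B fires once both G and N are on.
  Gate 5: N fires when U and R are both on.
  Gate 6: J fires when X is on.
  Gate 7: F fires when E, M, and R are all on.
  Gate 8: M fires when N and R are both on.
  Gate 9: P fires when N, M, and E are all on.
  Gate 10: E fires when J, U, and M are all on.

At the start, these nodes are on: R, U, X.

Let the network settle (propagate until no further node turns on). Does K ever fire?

X is on, so J fires (Gate 6).
Gate 5: U and R on → N on.
Gate 8: N and R on → M on.
J, U, and M are on, so E fires (Gate 10).
Gate 9: N, M, and E on → P on.
E, M, and R are on, so F fires (Gate 7).
F and P are on, so K fires (Gate 3).

Yes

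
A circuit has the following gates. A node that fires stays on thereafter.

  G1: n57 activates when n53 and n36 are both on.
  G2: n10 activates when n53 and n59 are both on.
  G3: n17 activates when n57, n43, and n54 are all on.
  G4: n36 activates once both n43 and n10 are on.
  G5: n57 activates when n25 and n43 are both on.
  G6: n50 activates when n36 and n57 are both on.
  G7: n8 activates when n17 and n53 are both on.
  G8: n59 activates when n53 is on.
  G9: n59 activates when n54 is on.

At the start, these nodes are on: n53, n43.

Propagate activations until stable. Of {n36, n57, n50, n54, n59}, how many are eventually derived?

n53 is on, so n59 activates (G8).
G2: n53 and n59 on → n10 on.
n43 and n10 are on, so n36 activates (G4).
n53 and n36 are on, so n57 activates (G1).
n36 and n57 are on, so n50 activates (G6).
n36: reached.
n57: reached.
n50: reached.
No rule produces n54, and it is not given.
n59: reached.
Reached: n36, n57, n50, and n59 — 4 of the 5.

4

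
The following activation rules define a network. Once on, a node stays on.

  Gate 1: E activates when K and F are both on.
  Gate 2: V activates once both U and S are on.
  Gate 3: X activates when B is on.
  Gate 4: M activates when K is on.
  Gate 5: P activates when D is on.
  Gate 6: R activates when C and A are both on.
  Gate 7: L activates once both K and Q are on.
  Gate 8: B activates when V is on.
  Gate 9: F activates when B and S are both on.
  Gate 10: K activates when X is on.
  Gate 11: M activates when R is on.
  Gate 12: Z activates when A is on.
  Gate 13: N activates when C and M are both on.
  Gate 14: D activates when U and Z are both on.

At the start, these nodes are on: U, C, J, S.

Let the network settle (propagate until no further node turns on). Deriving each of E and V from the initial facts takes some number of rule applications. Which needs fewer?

V

V: Gate 2: U and S on → V on. [1 rule application]
E: Gate 2: U and S on → V on. Gate 8: V on → B on. B and S are on, so F activates (Gate 9). Gate 3: B on → X on. Gate 10: X on → K on. Gate 1: K and F on → E on. [6 rule applications]
V needs fewer.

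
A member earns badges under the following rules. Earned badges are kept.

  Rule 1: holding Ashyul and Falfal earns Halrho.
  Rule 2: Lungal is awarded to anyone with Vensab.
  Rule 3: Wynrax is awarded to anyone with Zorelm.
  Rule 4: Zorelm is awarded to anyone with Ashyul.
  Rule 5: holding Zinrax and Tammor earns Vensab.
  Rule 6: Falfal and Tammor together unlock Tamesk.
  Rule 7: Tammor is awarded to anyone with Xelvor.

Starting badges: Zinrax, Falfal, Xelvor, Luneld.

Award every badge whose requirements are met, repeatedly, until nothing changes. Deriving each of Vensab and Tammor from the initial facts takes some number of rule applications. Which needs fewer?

Tammor: With Xelvor, Tammor is earned (Rule 7). [1 rule application]
Vensab: With Xelvor, Tammor is earned (Rule 7). With Zinrax and Tammor, Vensab is earned (Rule 5). [2 rule applications]
Tammor needs fewer.

Tammor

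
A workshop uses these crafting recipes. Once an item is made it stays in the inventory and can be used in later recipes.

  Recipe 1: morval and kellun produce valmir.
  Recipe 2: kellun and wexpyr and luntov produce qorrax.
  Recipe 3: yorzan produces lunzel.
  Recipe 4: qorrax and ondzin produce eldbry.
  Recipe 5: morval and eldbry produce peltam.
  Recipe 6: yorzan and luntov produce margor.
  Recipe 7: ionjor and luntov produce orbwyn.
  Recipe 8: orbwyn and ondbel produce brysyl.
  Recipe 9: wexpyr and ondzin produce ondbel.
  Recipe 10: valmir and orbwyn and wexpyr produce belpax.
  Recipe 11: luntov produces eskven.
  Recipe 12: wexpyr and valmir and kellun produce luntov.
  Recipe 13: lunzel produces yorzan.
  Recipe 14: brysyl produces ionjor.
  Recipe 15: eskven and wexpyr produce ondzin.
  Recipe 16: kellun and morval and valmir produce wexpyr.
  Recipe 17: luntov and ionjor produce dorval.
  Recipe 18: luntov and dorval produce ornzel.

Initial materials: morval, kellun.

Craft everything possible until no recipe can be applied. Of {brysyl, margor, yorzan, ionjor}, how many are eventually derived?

brysyl would need orbwyn and ondbel (Recipe 8), but orbwyn is never obtained.
margor would need yorzan and luntov (Recipe 6), but yorzan is never obtained.
yorzan would need lunzel (Recipe 13), but lunzel is never obtained.
ionjor would need brysyl (Recipe 14), but brysyl is never obtained.
None of the 4 are reached.

0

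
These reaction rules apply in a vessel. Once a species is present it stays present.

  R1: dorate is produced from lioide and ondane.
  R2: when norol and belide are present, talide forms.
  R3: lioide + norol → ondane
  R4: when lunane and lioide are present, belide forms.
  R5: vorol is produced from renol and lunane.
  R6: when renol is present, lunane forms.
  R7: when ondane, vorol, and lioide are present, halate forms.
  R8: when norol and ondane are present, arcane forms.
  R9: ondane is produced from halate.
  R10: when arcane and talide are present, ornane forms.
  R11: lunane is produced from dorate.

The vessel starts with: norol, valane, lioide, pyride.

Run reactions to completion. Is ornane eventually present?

Yes

lioide and norol present → ondane forms (R3).
norol and ondane present → arcane forms (R8).
lioide and ondane present → dorate forms (R1).
dorate present → lunane forms (R11).
lunane and lioide present → belide forms (R4).
norol and belide present → talide forms (R2).
arcane and talide present → ornane forms (R10).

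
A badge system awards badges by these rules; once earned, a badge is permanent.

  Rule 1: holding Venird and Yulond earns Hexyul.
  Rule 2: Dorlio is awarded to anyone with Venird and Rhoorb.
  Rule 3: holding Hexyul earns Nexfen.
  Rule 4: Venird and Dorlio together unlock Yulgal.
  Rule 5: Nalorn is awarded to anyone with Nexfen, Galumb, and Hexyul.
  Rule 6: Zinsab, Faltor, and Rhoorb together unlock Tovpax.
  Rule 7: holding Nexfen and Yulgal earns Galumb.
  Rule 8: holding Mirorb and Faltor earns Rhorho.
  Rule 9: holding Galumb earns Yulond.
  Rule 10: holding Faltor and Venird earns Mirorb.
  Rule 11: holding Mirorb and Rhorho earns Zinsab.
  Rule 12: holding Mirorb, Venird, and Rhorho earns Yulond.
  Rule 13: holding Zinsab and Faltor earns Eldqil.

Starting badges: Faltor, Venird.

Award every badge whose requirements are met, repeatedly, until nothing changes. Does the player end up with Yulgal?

No

Yulgal would need Venird and Dorlio (Rule 4), but Dorlio is never earned.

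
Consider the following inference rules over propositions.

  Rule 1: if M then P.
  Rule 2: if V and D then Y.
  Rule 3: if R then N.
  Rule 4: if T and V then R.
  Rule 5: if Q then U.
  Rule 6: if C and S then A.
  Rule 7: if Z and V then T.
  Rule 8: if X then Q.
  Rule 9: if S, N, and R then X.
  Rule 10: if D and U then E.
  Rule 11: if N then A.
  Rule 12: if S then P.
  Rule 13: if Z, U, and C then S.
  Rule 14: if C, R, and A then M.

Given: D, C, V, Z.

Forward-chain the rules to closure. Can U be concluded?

No

U would need Q (Rule 5), but Q is never established.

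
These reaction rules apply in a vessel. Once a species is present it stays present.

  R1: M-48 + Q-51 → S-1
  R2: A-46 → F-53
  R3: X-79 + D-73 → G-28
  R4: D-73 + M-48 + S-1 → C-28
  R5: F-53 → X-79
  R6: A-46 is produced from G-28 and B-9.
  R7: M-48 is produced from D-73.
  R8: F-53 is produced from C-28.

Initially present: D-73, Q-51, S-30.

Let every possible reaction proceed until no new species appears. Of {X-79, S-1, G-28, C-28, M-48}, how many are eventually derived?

5

D-73 present → M-48 forms (R7).
M-48 and Q-51 present → S-1 forms (R1).
D-73, M-48, and S-1 present → C-28 forms (R4).
C-28 present → F-53 forms (R8).
F-53 present → X-79 forms (R5).
X-79 and D-73 present → G-28 forms (R3).
X-79: reached.
S-1: reached.
G-28: reached.
C-28: reached.
M-48: reached.
All 5 are reached.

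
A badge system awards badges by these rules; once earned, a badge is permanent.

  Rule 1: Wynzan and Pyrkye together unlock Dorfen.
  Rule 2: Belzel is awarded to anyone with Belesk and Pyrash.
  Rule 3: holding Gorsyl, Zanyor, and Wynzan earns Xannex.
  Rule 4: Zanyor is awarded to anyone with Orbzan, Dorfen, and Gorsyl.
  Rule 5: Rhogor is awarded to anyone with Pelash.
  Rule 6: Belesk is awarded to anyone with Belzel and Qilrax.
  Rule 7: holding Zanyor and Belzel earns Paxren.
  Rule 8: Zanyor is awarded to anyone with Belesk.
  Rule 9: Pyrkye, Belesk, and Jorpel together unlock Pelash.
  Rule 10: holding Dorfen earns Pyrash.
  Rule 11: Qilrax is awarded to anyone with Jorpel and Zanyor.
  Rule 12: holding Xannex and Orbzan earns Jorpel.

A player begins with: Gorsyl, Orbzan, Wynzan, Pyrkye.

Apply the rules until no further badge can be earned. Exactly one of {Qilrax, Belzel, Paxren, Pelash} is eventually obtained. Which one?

With Wynzan and Pyrkye, Dorfen is earned (Rule 1).
With Orbzan, Dorfen, and Gorsyl, Zanyor is earned (Rule 4).
With Gorsyl, Zanyor, and Wynzan, Xannex is earned (Rule 3).
With Xannex and Orbzan, Jorpel is earned (Rule 12).
With Jorpel and Zanyor, Qilrax is earned (Rule 11).
Pelash would need Pyrkye, Belesk, and Jorpel (Rule 9), but Belesk is never earned. Belzel would need Belesk and Pyrash (Rule 2), but Belesk is never earned. Paxren would need Zanyor and Belzel (Rule 7), but Belzel is never earned.

Qilrax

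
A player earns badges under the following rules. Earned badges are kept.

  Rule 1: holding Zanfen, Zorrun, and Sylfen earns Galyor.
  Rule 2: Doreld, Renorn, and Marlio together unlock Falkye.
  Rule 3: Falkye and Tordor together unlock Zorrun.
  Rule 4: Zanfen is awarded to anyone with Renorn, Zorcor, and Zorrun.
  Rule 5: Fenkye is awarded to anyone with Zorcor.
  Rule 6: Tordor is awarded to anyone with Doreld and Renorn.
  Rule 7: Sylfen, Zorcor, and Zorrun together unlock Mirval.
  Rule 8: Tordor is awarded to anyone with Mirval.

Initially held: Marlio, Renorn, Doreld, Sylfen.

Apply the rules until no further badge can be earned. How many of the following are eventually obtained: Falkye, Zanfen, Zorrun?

2

With Doreld, Renorn, and Marlio, Falkye is earned (Rule 2).
With Doreld and Renorn, Tordor is earned (Rule 6).
With Falkye and Tordor, Zorrun is earned (Rule 3).
Falkye: reached.
Zanfen would need Renorn, Zorcor, and Zorrun (Rule 4), but Zorcor is never earned.
Zorrun: reached.
Reached: Falkye and Zorrun — 2 of the 3.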